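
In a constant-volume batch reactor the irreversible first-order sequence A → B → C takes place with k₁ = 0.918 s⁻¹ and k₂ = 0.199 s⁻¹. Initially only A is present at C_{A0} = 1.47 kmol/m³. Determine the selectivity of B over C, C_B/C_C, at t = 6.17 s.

0.589

The intermediate concentration in a first-order A→B→C sequence is C_B = k₁C_{A0}(e^(−k₁t) − e^(−k₂t))/(k₂−k₁).
e^(−k₁t) = e^(−0.918×6.17) = e^(−5.664) = 0.003468; e^(−k₂t) = e^(−1.228) = 0.2929.
C_B = 0.918×1.47/(0.199−0.918) × (0.003468−0.2929) = (-1.877)×(-0.2895) = 0.5433 kmol/m³.
C_A = C_{A0}e^(−k₁t) = 0.005099 kmol/m³, so C_C = C_{A0}−C_A−C_B = 0.9216 kmol/m³; C_B/C_C = 0.589.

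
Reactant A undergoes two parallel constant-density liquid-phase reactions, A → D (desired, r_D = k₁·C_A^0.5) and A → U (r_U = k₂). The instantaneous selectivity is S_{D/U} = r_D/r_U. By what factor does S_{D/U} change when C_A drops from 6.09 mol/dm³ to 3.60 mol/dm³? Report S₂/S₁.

0.769

S_{D/U} = (k₁/k₂)·C_A^0.5, so S₂/S₁ = (C_{A,2}/C_{A,1})^0.5.
= (3.60/6.09)^0.5 = (0.5911)^0.5 = 0.769.
Selectivity toward D falls as C_A falls — high-concentration operation is favoured.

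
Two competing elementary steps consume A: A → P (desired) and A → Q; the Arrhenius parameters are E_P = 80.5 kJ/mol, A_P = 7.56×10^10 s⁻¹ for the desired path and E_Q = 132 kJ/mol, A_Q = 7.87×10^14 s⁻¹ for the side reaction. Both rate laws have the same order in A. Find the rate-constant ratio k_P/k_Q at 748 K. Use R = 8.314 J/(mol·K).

k_P/k_Q = (A_P/A_Q)·exp[−(E_P−E_Q)/(RT)] = (A_P/A_Q)·exp[(E_Q−E_P)/(RT)].
(E_Q−E_P)/(RT) = (132−80.5)×10³/(8.314×748) = 51500/6219 = 8.281.
k_P/k_Q = (7.56×10^10/7.87×10^14)·exp(8.281) = 9.606×10^-5 × 3949 = 0.379.

0.379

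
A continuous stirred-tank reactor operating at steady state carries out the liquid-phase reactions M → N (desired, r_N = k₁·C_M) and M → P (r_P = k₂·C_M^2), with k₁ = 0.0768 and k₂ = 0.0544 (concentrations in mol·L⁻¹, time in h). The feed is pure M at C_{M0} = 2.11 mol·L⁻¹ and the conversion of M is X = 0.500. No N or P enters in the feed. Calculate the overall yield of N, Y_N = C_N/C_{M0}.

0.286

Exit C_M = C_{M0}(1−X) = 2.11×0.500 = 1.055 mol·L⁻¹.
Rates in a CSTR are evaluated at the outlet concentration: r_N = 0.0768×1.055 = 0.08102, r_P = 0.0544×1.055^2 = 0.06055.
Fraction of consumed M going to N: r_N/(r_N+r_P) = 0.5723.
C_N = 0.5723·C_{M0}·X = 0.5723×2.11×0.500 = 0.604 mol·L⁻¹; Y_N = C_N/C_{M0} = 0.286.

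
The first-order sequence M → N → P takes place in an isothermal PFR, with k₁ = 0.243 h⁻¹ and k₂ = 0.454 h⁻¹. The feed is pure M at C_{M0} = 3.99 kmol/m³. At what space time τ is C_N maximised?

Setting dC_N/dτ = 0 gives τ_opt = ln(k₂/k₁)/(k₂−k₁).
= ln(0.454/0.243)/(0.454−0.243) = ln(1.868)/0.2110 = 0.6250/0.2110 = 2.96 h.

2.96 h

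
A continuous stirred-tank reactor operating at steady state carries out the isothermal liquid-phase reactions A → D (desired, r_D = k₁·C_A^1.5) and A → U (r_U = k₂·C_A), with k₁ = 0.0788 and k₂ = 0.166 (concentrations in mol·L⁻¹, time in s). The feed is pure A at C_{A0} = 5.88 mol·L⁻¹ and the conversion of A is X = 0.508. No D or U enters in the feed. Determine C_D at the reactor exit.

1.33 mol·L⁻¹

Exit C_A = C_{A0}(1−X) = 5.88×0.492 = 2.893 mol·L⁻¹.
In a CSTR the entire volume is at exit conditions, so r_D = 0.0788×2.893^1.5 = 0.3877 and r_U = 0.166×2.893 = 0.4802.
Fraction of consumed A going to D: r_D/(r_D+r_U) = 0.4467.
C_D = 0.4467·C_{A0}·X = 0.4467×5.88×0.508 = 1.33 mol·L⁻¹.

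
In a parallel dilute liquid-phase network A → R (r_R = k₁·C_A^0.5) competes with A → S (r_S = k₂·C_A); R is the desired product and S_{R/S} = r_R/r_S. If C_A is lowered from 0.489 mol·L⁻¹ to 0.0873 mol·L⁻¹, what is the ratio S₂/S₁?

2.37

S_{R/S} = (k₁/k₂)·C_A^-0.5, so S₂/S₁ = (C_{A,2}/C_{A,1})^-0.5.
= (0.0873/0.489)^(-0.5) = (0.1785)^(-0.5) = 2.37.
Selectivity toward R rises as C_A falls — low-concentration operation is favoured.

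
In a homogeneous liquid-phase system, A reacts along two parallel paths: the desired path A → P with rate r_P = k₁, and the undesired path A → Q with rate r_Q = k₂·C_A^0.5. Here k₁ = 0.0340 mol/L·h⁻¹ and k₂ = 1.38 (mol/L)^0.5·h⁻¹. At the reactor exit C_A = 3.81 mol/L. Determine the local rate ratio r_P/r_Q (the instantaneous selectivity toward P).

0.0126

S_{P/Q} = r_P/r_Q = (k₁)/(k₂·C_A^0.5) = (k₁/k₂)·C_A^-0.5.
= (0.0340) / (1.38×3.810^0.5) = 0.03400/2.694 = 0.0126.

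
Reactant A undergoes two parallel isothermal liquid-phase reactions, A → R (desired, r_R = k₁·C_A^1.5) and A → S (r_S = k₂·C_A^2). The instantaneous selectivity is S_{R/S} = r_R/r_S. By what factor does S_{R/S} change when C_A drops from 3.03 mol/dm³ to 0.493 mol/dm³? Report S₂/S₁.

2.48

S_{R/S} = (k₁/k₂)·C_A^-0.5, so S₂/S₁ = (C_{A,2}/C_{A,1})^-0.5.
= (0.493/3.03)^(-0.5) = (0.1627)^(-0.5) = 2.48.
Selectivity toward R rises as C_A falls — low-concentration operation is favoured.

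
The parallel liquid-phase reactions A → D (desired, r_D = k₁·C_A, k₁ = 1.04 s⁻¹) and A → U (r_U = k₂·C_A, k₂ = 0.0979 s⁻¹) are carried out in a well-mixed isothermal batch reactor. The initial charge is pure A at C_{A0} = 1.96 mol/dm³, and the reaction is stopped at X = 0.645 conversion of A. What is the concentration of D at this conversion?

C_A = C_{A0}(1−X) = 0.6958 mol/dm³.
Both paths are first order in A, so the instantaneous fraction to D is constant: dC_D/d(−C_A) = k₁/(k₁+k₂) = 0.9140.
C_D = 0.9140·(C_{A0}−C_A) = 0.9140×1.264 = 1.16 mol/dm³.

1.16 mol/dm³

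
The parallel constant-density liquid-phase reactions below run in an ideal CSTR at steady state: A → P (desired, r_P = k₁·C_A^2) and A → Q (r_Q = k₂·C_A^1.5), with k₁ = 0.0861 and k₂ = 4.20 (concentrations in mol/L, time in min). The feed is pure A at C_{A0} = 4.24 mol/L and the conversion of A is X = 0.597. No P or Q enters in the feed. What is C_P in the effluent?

Exit C_A = C_{A0}(1−X) = 4.24×0.403 = 1.709 mol/L.
A CSTR operates uniformly at the exit composition, giving r_P = 0.2514 and r_Q = 9.381 (each k·C_A^n at C_A = 1.709).
Fraction of consumed A going to P: r_P/(r_P+r_Q) = 0.02610.
C_P = 0.02610·C_{A0}·X = 0.02610×4.24×0.597 = 0.0661 mol/L.

0.0661 mol/L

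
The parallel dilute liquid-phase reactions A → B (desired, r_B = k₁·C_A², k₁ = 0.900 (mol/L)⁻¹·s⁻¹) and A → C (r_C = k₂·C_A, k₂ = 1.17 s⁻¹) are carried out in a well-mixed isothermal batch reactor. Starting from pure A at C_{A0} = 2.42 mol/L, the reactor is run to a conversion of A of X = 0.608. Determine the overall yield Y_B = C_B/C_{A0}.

0.338

C_A = C_{A0}(1−X) = 0.9486 mol/L.
Along a PFR/batch, dC_C/dC_A = −r_C/(r_B+r_C) = −k₂/(k₂+k₁·C_A).
Integrating from C_{A0} to C_A: C_C = (1.17/0.900)·ln[(1.17+0.900·2.42)/(1.17+0.900·0.949)] = 1.300·ln(3.348/2.024) = 0.6544 mol/L.
Then C_B = (C_{A0}−C_A) − C_C = 1.471 − 0.6544 = 0.8169 mol/L.
Y_B = C_B/C_{A0} = 0.8169/2.42 = 0.338.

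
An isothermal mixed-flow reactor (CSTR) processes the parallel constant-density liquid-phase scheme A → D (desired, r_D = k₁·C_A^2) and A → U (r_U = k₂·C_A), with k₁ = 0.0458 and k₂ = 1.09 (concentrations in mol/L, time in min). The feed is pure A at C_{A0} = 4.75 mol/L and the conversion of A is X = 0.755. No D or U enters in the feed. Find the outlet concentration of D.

0.167 mol/L

Exit C_A = C_{A0}(1−X) = 4.75×0.245 = 1.164 mol/L.
Rates in a CSTR are evaluated at the outlet concentration: r_D = 0.0458×1.164^2 = 0.06203, r_U = 1.09×1.164 = 1.268.
Fraction of consumed A going to D: r_D/(r_D+r_U) = 0.04662.
C_D = 0.04662·C_{A0}·X = 0.04662×4.75×0.755 = 0.167 mol/L.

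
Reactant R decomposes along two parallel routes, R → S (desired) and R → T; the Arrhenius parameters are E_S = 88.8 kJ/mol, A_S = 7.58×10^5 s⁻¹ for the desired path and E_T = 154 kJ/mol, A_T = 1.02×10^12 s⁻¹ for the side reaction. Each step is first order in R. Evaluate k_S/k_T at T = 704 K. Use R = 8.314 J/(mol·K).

0.0512

k_S/k_T = (A_S/A_T)·exp[−(E_S−E_T)/(RT)] = (A_S/A_T)·exp[(E_T−E_S)/(RT)].
(E_T−E_S)/(RT) = (154−88.8)×10³/(8.314×704) = 65200/5853 = 11.14.
k_S/k_T = (7.58×10^5/1.02×10^12)·exp(11.14) = 7.431×10^-7 × 68836 = 0.0512.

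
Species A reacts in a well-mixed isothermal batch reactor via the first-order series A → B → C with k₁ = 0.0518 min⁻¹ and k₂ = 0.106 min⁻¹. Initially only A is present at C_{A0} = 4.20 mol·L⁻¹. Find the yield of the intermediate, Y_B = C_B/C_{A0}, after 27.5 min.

Solving the coupled first-order balances gives C_B(t) = [k₁/(k₂−k₁)]·C_{A0}·(e^(−k₁t) − e^(−k₂t)).
e^(−k₁t) = e^(−0.0518×27.5) = e^(−1.424) = 0.2406; e^(−k₂t) = e^(−2.915) = 0.05420.
C_B = 0.0518×4.20/(0.106−0.0518) × (0.2406−0.05420) = 4.014×0.1864 = 0.7483 mol·L⁻¹.
Y_B = C_B/C_{A0} = 0.7483/4.20 = 0.178.

0.178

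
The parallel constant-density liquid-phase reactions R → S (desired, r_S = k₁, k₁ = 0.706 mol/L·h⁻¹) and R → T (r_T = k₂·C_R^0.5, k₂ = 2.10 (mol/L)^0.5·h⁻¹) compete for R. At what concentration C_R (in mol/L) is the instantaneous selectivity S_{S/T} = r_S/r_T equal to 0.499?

0.454 mol/L

S_{S/T} = (k₁/k₂)·C_R^-0.5 ⇒ C_R = (S·k₂/k₁)^(-2).
= (0.499×2.10/0.706)^(-2) = (1.484)^(-2) = 0.454 mol/L.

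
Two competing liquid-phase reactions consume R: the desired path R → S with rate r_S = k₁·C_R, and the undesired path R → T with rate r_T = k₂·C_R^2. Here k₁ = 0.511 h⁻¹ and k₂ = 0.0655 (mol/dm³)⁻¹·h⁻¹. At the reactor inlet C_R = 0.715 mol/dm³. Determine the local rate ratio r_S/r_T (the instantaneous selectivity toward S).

S_{S/T} = r_S/r_T = (k₁·C_R)/(k₂·C_R^2) = (k₁/k₂)·C_R⁻¹.
= (0.511×0.7150) / (0.0655×0.7150^2) = 0.3654/0.03349 = 10.9.
The undesired path is higher order in R, so low C_R (CSTR or dilute feed) favours S.

10.9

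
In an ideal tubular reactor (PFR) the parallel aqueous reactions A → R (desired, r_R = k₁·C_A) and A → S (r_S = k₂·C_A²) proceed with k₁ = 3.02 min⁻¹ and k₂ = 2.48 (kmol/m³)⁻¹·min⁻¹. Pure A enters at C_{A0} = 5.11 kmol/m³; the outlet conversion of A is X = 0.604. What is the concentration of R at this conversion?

C_A = C_{A0}(1−X) = 2.024 kmol/m³.
Along a PFR/batch, dC_R/dC_A = −r_R/(r_R+r_S) = −k₁/(k₁+k₂·C_A).
Integrating from C_{A0} to C_A: C_R = (3.02/2.48)·ln[(3.02+2.48·5.11)/(3.02+2.48·2.02)] = 1.218·ln(15.69/8.038) = 0.8146 kmol/m³.

0.815 kmol/m³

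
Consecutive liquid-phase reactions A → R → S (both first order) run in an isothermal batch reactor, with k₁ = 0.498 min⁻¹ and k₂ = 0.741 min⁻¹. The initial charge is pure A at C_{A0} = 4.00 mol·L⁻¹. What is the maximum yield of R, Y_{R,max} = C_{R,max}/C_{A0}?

At the optimum, C_{R,max}/C_{A0} = (k₁/k₂)^[k₂/(k₂−k₁)].
= (0.498/0.741)^(0.741/(0.741−0.498)) = (0.6721)^(3.049) = 0.2977.

0.298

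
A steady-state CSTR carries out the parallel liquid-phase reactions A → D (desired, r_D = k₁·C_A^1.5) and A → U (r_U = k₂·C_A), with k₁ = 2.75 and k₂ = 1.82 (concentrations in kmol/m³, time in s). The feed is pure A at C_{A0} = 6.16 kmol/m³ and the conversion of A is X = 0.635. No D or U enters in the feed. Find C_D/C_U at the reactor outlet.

Exit C_A = C_{A0}(1−X) = 6.16×0.365 = 2.248 kmol/m³.
In a CSTR the entire volume is at exit conditions, so r_D = 2.75×2.248^1.5 = 9.271 and r_U = 1.82×2.248 = 4.092.
Overall selectivity = C_D/C_U = r_Dτ/(r_Uτ) = r_D/r_U = 2.27.

2.27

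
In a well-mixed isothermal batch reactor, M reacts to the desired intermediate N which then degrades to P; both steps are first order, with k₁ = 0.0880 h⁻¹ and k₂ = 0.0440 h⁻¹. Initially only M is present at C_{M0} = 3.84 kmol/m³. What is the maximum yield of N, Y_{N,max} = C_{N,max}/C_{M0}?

At the optimum, C_{N,max}/C_{M0} = (k₁/k₂)^[k₂/(k₂−k₁)].
= (0.0880/0.0440)^(0.0440/(0.0440−0.0880)) = (2.000)^(-1.000) = 0.5000.

0.500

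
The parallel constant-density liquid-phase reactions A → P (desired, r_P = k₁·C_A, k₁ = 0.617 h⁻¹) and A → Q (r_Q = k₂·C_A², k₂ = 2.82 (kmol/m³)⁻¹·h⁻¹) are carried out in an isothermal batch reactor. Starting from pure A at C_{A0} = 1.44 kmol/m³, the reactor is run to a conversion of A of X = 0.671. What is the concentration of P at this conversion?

0.191 kmol/m³

C_A = C_{A0}(1−X) = 0.4738 kmol/m³.
Along a PFR/batch, dC_P/dC_A = −r_P/(r_P+r_Q) = −k₁/(k₁+k₂·C_A).
Integrating from C_{A0} to C_A: C_P = (0.617/2.82)·ln[(0.617+2.82·1.44)/(0.617+2.82·0.474)] = 0.2188·ln(4.678/1.953) = 0.1911 kmol/m³.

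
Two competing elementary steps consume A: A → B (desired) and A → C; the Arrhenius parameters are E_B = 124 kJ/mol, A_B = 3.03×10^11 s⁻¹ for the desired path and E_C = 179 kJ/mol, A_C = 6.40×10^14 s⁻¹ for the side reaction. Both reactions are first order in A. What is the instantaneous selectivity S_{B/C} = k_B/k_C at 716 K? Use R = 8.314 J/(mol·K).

With equal orders, S_{B/C} = k_B/k_C = (A_B/A_C)·exp[(E_C−E_B)/(RT)].
(E_C−E_B)/(RT) = (179−124)×10³/(8.314×716) = 55000/5953 = 9.239.
k_B/k_C = (3.03×10^11/6.40×10^14)·exp(9.239) = 4.734×10^-4 × 10294 = 4.87.

4.87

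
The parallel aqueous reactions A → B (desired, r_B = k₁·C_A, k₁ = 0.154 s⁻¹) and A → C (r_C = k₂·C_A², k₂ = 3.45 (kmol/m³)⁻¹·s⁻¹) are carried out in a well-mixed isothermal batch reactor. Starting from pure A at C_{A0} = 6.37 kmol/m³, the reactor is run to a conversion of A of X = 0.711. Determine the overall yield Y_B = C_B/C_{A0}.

0.00858

C_A = C_{A0}(1−X) = 1.841 kmol/m³.
Along a PFR/batch, dC_B/dC_A = −r_B/(r_B+r_C) = −k₁/(k₁+k₂·C_A).
Integrating from C_{A0} to C_A: C_B = (0.154/3.45)·ln[(0.154+3.45·6.37)/(0.154+3.45·1.84)] = 0.04464·ln(22.13/6.505) = 0.05465 kmol/m³.
Y_B = C_B/C_{A0} = 0.05465/6.37 = 0.00858.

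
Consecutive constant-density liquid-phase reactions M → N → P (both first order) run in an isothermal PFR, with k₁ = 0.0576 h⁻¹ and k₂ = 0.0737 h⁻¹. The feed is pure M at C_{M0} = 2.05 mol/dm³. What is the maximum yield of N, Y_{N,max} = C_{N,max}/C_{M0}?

0.324

For a first-order series the maximum intermediate yield is C_{N,max}/C_{M0} = (k₁/k₂)^[k₂/(k₂−k₁)].
= (0.0576/0.0737)^(0.0737/(0.0737−0.0576)) = (0.7815)^(4.578) = 0.3236.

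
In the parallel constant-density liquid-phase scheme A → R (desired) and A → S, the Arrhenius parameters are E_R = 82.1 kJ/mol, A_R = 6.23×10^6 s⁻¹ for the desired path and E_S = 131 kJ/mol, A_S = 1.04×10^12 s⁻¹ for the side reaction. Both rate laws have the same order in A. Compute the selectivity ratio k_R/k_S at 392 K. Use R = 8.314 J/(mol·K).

Since both paths have the same order in A, the concentration cancels and S_{R/S} = k_R/k_S = (A_R/A_S)·exp[(E_S−E_R)/(RT)].
(E_S−E_R)/(RT) = (131−82.1)×10³/(8.314×392) = 48900/3259 = 15.00.
k_R/k_S = (6.23×10^6/1.04×10^12)·exp(15.00) = 5.990×10^-6 × 3.283×10^6 = 19.7.

19.7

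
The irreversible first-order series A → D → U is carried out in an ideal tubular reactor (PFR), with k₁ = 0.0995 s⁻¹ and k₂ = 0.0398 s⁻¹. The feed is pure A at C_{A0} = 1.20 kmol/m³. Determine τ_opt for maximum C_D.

The intermediate peaks when r₁ = r₂, i.e. k₁e^(−k₁τ) = k₂e^(−k₂τ), giving τ_opt = ln(k₂/k₁)/(k₂−k₁).
= ln(0.0398/0.0995)/(0.0398−0.0995) = ln(0.4000)/-0.05970 = -0.9163/-0.05970 = 15.3 s.

15.3 s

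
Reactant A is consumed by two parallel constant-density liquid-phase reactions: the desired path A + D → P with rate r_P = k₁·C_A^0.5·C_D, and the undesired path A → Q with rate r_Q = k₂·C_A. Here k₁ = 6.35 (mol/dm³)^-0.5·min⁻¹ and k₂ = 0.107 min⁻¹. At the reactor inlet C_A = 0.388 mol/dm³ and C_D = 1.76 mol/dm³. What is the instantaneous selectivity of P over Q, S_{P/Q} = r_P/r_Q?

S_{P/Q} = r_P/r_Q = (k₁·C_A^0.5·C_D)/(k₂·C_A) = (k₁/k₂)·C_A^-0.5·C_D.
= (6.35×0.3880^0.5×1.760) / (0.107×0.3880) = 6.961/0.04152 = 168.

168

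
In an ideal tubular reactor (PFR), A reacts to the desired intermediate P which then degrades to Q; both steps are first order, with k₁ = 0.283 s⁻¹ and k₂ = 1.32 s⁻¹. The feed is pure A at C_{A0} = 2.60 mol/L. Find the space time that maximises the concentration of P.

The intermediate peaks when r₁ = r₂, i.e. k₁e^(−k₁τ) = k₂e^(−k₂τ), giving τ_opt = ln(k₂/k₁)/(k₂−k₁).
= ln(1.32/0.283)/(1.32−0.283) = ln(4.664)/1.037 = 1.540/1.037 = 1.48 s.

1.48 s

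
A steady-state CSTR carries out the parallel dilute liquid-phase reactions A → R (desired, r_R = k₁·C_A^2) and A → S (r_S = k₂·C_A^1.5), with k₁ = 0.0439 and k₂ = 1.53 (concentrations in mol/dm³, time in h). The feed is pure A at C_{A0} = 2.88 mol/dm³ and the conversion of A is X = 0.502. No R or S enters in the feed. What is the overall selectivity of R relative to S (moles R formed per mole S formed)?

Exit C_A = C_{A0}(1−X) = 2.88×0.498 = 1.434 mol/dm³.
A CSTR operates uniformly at the exit composition, giving r_R = 0.09030 and r_S = 2.628 (each k·C_A^n at C_A = 1.434).
Overall selectivity = C_R/C_S = r_Rτ/(r_Sτ) = r_R/r_S = 0.0344.

0.0344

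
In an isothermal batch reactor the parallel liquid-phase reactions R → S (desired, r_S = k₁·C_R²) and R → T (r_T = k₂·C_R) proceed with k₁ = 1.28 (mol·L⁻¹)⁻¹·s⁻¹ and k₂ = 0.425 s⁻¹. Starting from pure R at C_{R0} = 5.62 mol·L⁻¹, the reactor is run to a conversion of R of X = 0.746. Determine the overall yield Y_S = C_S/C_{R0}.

0.674

C_R = C_{R0}(1−X) = 1.427 mol·L⁻¹.
Along a PFR/batch, dC_T/dC_R = −r_T/(r_S+r_T) = −k₂/(k₂+k₁·C_R).
Integrating from C_{R0} to C_R: C_T = (0.425/1.28)·ln[(0.425+1.28·5.62)/(0.425+1.28·1.43)] = 0.3320·ln(7.619/2.252) = 0.4046 mol·L⁻¹.
Then C_S = (C_{R0}−C_R) − C_T = 4.193 − 0.4046 = 3.788 mol·L⁻¹.
Y_S = C_S/C_{R0} = 3.788/5.62 = 0.674.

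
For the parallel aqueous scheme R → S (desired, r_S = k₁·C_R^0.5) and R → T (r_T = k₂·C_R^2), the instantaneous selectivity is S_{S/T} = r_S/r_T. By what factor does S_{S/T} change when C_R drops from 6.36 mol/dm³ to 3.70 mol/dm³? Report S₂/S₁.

S_{S/T} = (k₁/k₂)·C_R^-1.5, so S₂/S₁ = (C_{R,2}/C_{R,1})^-1.5.
= (3.70/6.36)^(-1.5) = (0.5818)^(-1.5) = 2.25.

2.25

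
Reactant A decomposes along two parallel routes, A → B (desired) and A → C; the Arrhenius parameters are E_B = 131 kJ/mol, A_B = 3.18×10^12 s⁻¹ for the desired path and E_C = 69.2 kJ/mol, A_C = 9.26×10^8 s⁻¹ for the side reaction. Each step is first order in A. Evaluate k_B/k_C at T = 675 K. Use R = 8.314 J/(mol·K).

With equal orders, S_{B/C} = k_B/k_C = (A_B/A_C)·exp[(E_C−E_B)/(RT)].
(E_C−E_B)/(RT) = (69.2−131)×10³/(8.314×675) = -61800/5612 = -11.01.
k_B/k_C = (3.18×10^12/9.26×10^8)·exp(-11.01) = 3434 × 1.650×10^-5 = 0.0567.

0.0567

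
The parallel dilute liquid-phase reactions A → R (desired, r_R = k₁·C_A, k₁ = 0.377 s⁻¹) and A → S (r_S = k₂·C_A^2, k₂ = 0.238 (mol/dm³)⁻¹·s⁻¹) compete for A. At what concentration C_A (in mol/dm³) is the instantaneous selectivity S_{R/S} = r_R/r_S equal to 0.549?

2.89 mol/dm³

S_{R/S} = (k₁/k₂)·C_A⁻¹ ⇒ C_A = (S·k₂/k₁)^(-1).
= (0.549×0.238/0.377)^(-1) = (0.3466)^(-1) = 2.89 mol/dm³.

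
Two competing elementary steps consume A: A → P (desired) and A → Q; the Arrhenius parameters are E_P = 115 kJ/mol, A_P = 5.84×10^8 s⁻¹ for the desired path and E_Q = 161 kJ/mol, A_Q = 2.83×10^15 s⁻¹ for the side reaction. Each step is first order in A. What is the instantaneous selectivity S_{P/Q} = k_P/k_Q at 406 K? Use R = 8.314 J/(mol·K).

With equal orders, S_{P/Q} = k_P/k_Q = (A_P/A_Q)·exp[(E_Q−E_P)/(RT)].
(E_Q−E_P)/(RT) = (161−115)×10³/(8.314×406) = 46000/3375 = 13.63.
k_P/k_Q = (5.84×10^8/2.83×10^15)·exp(13.63) = 2.064×10^-7 × 8.288×10^5 = 0.171.

0.171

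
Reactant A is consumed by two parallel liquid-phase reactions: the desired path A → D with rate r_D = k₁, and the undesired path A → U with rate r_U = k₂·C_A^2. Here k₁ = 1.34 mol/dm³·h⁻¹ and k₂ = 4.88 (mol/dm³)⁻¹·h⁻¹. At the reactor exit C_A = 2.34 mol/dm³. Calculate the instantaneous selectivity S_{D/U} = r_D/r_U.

S_{D/U} = r_D/r_U = (k₁)/(k₂·C_A^2) = (k₁/k₂)·C_A^-2.
= (1.34) / (4.88×2.340^2) = 1.340/26.72 = 0.0501.
The undesired path is higher order in A, so low C_A (CSTR or dilute feed) favours D.

0.0501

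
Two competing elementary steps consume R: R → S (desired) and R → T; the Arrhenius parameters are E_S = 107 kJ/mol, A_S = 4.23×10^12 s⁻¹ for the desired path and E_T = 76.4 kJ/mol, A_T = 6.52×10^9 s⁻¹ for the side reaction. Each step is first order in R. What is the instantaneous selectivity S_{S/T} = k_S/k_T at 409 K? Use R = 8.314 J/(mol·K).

0.0802

With equal orders, S_{S/T} = k_S/k_T = (A_S/A_T)·exp[(E_T−E_S)/(RT)].
(E_T−E_S)/(RT) = (76.4−107)×10³/(8.314×409) = -30600/3400 = -8.999.
k_S/k_T = (4.23×10^12/6.52×10^9)·exp(-8.999) = 648.8 × 1.235×10^-4 = 0.0802.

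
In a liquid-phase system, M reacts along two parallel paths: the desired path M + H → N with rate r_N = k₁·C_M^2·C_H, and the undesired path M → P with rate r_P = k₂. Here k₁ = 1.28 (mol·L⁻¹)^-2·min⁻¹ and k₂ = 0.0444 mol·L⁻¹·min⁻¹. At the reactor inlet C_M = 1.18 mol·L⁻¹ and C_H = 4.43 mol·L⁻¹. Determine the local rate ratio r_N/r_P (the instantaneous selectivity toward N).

S_{N/P} = r_N/r_P = (k₁·C_M^2·C_H)/(k₂) = (k₁/k₂)·C_M^2·C_H.
= (1.28×1.180^2×4.430) / (0.0444) = 7.895/0.04440 = 178.
Since the desired path is higher order in M, keeping C_M high (PFR or concentrated feed) favours N.

178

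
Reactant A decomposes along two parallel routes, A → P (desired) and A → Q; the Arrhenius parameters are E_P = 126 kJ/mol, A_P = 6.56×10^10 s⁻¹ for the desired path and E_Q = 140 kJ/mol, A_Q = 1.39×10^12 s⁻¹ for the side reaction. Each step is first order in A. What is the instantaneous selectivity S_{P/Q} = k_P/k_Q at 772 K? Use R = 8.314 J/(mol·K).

With equal orders, S_{P/Q} = k_P/k_Q = (A_P/A_Q)·exp[(E_Q−E_P)/(RT)].
(E_Q−E_P)/(RT) = (140−126)×10³/(8.314×772) = 14000/6418 = 2.181.
k_P/k_Q = (6.56×10^10/1.39×10^12)·exp(2.181) = 0.04719 × 8.857 = 0.418.

0.418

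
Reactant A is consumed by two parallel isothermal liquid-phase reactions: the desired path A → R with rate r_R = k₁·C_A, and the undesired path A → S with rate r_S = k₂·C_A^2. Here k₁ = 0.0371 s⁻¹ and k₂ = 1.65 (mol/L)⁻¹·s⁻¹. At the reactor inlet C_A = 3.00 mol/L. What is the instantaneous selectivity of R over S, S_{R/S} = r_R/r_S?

0.00749

S_{R/S} = r_R/r_S = (k₁·C_A)/(k₂·C_A^2) = (k₁/k₂)·C_A⁻¹.
= (0.0371×3.000) / (1.65×3.000^2) = 0.1113/14.85 = 0.00749.
The undesired path is higher order in A, so low C_A (CSTR or dilute feed) favours R.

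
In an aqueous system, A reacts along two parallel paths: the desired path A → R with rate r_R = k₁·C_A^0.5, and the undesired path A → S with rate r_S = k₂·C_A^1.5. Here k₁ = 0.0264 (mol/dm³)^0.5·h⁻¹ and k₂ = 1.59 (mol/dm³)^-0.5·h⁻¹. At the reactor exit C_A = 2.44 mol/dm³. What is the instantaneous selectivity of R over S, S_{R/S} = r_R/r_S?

0.00680

S_{R/S} = r_R/r_S = (k₁·C_A^0.5)/(k₂·C_A^1.5) = (k₁/k₂)·C_A⁻¹.
= (0.0264×2.440^0.5) / (1.59×2.440^1.5) = 0.04124/6.060 = 0.00680.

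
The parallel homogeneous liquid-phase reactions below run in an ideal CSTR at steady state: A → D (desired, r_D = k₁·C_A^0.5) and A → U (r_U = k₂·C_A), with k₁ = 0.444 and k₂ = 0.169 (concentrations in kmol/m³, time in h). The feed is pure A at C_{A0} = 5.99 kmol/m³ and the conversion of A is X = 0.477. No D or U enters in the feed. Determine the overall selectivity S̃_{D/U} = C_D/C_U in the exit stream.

1.48

Exit C_A = C_{A0}(1−X) = 5.99×0.523 = 3.133 kmol/m³.
A CSTR operates uniformly at the exit composition, giving r_D = 0.7859 and r_U = 0.5294 (each k·C_A^n at C_A = 3.133).
Overall selectivity = C_D/C_U = r_Dτ/(r_Uτ) = r_D/r_U = 1.48.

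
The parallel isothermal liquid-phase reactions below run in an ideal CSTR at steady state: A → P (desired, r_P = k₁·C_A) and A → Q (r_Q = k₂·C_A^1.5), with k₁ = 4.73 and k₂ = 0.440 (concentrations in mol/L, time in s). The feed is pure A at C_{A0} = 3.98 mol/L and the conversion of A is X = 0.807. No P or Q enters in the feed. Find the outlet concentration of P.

2.97 mol/L

Exit C_A = C_{A0}(1−X) = 3.98×0.193 = 0.7681 mol/L.
In a CSTR the entire volume is at exit conditions, so r_P = 4.73×0.7681 = 3.633 and r_Q = 0.440×0.7681^1.5 = 0.2962.
Fraction of consumed A going to P: r_P/(r_P+r_Q) = 0.9246.
C_P = 0.9246·C_{A0}·X = 0.9246×3.98×0.807 = 2.97 mol/L.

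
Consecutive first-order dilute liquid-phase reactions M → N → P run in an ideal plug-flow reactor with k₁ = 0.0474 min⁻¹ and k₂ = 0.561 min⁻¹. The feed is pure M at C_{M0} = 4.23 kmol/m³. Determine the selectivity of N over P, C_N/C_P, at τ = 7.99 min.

0.246

Solving the coupled first-order balances gives C_N(τ) = [k₁/(k₂−k₁)]·C_{M0}·(e^(−k₁τ) − e^(−k₂τ)).
e^(−k₁τ) = e^(−0.0474×7.99) = e^(−0.3787) = 0.6847; e^(−k₂τ) = e^(−4.482) = 0.01131.
C_N = 0.0474×4.23/(0.561−0.0474) × (0.6847−0.01131) = 0.3904×0.6734 = 0.2629 kmol/m³.
C_M = C_{M0}e^(−k₁τ) = 2.896 kmol/m³, so C_P = C_{M0}−C_M−C_N = 1.071 kmol/m³; C_N/C_P = 0.246.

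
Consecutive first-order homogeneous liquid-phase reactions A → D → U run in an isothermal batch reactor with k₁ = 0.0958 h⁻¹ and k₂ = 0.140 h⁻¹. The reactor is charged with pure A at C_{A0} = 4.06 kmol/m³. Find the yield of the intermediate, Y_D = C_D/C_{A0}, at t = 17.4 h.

The intermediate concentration in a first-order A→B→C sequence is C_D = k₁C_{A0}(e^(−k₁t) − e^(−k₂t))/(k₂−k₁).
e^(−k₁t) = e^(−0.0958×17.4) = e^(−1.667) = 0.1888; e^(−k₂t) = e^(−2.436) = 0.08751.
C_D = 0.0958×4.06/(0.140−0.0958) × (0.1888−0.08751) = 8.800×0.1013 = 0.8916 kmol/m³.
Y_D = C_D/C_{A0} = 0.8916/4.06 = 0.220.

0.220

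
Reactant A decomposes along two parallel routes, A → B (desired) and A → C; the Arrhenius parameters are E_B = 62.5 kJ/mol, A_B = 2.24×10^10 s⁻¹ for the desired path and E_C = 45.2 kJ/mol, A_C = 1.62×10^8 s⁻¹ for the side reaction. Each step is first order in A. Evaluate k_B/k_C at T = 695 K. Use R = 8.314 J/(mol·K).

With equal orders, S_{B/C} = k_B/k_C = (A_B/A_C)·exp[(E_C−E_B)/(RT)].
(E_C−E_B)/(RT) = (45.2−62.5)×10³/(8.314×695) = -17300/5778 = -2.994.
k_B/k_C = (2.24×10^10/1.62×10^8)·exp(-2.994) = 138.3 × 0.05009 = 6.93.

6.93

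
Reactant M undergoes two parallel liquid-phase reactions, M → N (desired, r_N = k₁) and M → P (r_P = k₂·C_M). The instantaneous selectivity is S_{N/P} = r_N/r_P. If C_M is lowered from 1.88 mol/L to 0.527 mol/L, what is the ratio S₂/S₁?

S_{N/P} = (k₁/k₂)·C_M⁻¹, so S₂/S₁ = (C_{M,2}/C_{M,1})⁻¹.
= 1.88/0.527 = 3.57.

3.57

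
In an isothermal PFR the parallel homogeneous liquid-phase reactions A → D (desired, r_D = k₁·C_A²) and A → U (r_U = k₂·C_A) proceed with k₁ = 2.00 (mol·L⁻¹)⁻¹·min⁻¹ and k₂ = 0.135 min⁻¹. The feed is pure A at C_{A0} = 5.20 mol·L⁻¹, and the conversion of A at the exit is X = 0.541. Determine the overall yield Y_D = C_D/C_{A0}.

0.531

C_A = C_{A0}(1−X) = 2.387 mol·L⁻¹.
Along a PFR/batch, dC_U/dC_A = −r_U/(r_D+r_U) = −k₂/(k₂+k₁·C_A).
Integrating from C_{A0} to C_A: C_U = (0.135/2.00)·ln[(0.135+2.00·5.20)/(0.135+2.00·2.39)] = 0.06750·ln(10.54/4.909) = 0.05155 mol·L⁻¹.
Then C_D = (C_{A0}−C_A) − C_U = 2.813 − 0.05155 = 2.762 mol·L⁻¹.
Y_D = C_D/C_{A0} = 2.762/5.20 = 0.531.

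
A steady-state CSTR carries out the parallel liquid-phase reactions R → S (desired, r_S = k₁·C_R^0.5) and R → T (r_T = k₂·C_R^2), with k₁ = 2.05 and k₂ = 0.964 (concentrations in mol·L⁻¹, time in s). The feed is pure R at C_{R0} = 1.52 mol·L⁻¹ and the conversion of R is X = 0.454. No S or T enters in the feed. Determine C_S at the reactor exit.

0.509 mol·L⁻¹

Exit C_R = C_{R0}(1−X) = 1.52×0.546 = 0.8299 mol·L⁻¹.
In a CSTR the entire volume is at exit conditions, so r_S = 2.05×0.8299^0.5 = 1.868 and r_T = 0.964×0.8299^2 = 0.6640.
Fraction of consumed R going to S: r_S/(r_S+r_T) = 0.7377.
C_S = 0.7377·C_{R0}·X = 0.7377×1.52×0.454 = 0.509 mol·L⁻¹.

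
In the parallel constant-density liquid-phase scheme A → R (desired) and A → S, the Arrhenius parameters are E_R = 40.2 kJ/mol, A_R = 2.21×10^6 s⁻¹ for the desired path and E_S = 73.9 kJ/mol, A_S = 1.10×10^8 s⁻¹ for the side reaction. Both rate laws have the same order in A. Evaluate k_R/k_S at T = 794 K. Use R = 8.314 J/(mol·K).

Since both paths have the same order in A, the concentration cancels and S_{R/S} = k_R/k_S = (A_R/A_S)·exp[(E_S−E_R)/(RT)].
(E_S−E_R)/(RT) = (73.9−40.2)×10³/(8.314×794) = 33700/6601 = 5.105.
k_R/k_S = (2.21×10^6/1.10×10^8)·exp(5.105) = 0.02009 × 164.9 = 3.31.
Since E_R < E_S, lowering the temperature improves selectivity toward R.

3.31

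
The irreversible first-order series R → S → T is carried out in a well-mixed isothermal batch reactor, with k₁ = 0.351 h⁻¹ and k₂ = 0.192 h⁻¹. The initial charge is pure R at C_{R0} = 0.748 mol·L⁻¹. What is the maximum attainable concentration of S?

0.361 mol·L⁻¹

Evaluating C_S at t_opt = ln(k₂/k₁)/(k₂−k₁) gives C_{S,max}/C_{R0} = (k₁/k₂)^[k₂/(k₂−k₁)].
= (0.351/0.192)^(0.192/(0.192−0.351)) = (1.828)^(-1.208) = 0.4826.
C_{S,max} = 0.4826×0.748 = 0.361 mol·L⁻¹.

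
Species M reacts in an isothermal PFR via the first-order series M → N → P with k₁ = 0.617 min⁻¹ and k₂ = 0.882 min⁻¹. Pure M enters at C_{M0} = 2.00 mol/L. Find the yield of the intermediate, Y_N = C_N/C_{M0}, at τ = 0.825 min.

0.275

The intermediate concentration in a first-order A→B→C sequence is C_N = k₁C_{M0}(e^(−k₁τ) − e^(−k₂τ))/(k₂−k₁).
e^(−k₁τ) = e^(−0.617×0.825) = e^(−0.5090) = 0.6011; e^(−k₂τ) = e^(−0.7277) = 0.4830.
C_N = 0.617×2.00/(0.882−0.617) × (0.6011−0.4830) = 4.657×0.1180 = 0.5497 mol/L.
Y_N = C_N/C_{M0} = 0.5497/2.00 = 0.275.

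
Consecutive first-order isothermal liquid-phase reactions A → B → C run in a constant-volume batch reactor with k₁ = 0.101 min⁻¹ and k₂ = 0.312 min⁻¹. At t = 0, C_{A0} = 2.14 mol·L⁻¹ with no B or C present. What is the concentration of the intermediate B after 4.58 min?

0.400 mol·L⁻¹

Solving the coupled first-order balances gives C_B(t) = [k₁/(k₂−k₁)]·C_{A0}·(e^(−k₁t) − e^(−k₂t)).
e^(−k₁t) = e^(−0.101×4.58) = e^(−0.4626) = 0.6297; e^(−k₂t) = e^(−1.429) = 0.2396.
C_B = 0.101×2.14/(0.312−0.101) × (0.6297−0.2396) = 1.024×0.3901 = 0.3996 mol·L⁻¹.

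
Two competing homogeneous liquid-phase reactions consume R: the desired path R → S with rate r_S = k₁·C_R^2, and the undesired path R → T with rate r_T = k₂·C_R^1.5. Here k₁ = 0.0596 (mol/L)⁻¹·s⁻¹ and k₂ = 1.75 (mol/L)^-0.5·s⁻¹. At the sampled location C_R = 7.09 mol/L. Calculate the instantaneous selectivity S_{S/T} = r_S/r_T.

0.0907

S_{S/T} = r_S/r_T = (k₁·C_R^2)/(k₂·C_R^1.5) = (k₁/k₂)·C_R^0.5.
= (0.0596×7.090^2) / (1.75×7.090^1.5) = 2.996/33.04 = 0.0907.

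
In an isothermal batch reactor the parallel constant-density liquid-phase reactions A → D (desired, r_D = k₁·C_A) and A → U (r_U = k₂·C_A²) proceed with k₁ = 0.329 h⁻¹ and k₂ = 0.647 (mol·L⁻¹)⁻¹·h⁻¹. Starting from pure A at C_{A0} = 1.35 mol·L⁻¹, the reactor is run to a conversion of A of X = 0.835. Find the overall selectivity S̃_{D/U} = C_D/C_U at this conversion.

C_A = C_{A0}(1−X) = 0.2228 mol·L⁻¹.
Along a PFR/batch, dC_D/dC_A = −r_D/(r_D+r_U) = −k₁/(k₁+k₂·C_A).
Integrating from C_{A0} to C_A: C_D = (0.329/0.647)·ln[(0.329+0.647·1.35)/(0.329+0.647·0.223)] = 0.5085·ln(1.202/0.4731) = 0.4743 mol·L⁻¹.
C_U = (C_{A0}−C_A)−C_D = 0.6529 mol·L⁻¹; S̃_{D/U} = 0.4743/0.6529 = 0.726.

0.726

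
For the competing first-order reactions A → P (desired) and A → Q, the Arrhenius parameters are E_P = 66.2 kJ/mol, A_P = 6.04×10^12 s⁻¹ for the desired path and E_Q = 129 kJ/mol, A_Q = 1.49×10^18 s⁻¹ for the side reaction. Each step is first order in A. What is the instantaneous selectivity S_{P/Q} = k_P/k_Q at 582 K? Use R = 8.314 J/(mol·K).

1.76

k_P/k_Q = (A_P/A_Q)·exp[−(E_P−E_Q)/(RT)] = (A_P/A_Q)·exp[(E_Q−E_P)/(RT)].
(E_Q−E_P)/(RT) = (129−66.2)×10³/(8.314×582) = 62800/4839 = 12.98.
k_P/k_Q = (6.04×10^12/1.49×10^18)·exp(12.98) = 4.054×10^-6 × 4.330×10^5 = 1.76.
Since E_P < E_Q, lowering the temperature improves selectivity toward P.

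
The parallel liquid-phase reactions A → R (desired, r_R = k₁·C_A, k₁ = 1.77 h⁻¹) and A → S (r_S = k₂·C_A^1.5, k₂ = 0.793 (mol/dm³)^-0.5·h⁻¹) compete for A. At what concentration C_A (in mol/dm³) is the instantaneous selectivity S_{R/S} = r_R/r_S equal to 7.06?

S_{R/S} = (k₁/k₂)·C_A^-0.5 ⇒ C_A = (S·k₂/k₁)^(-2).
= (7.06×0.793/1.77)^(-2) = (3.163)^(-2) = 0.100 mol/dm³.

0.100 mol/dm³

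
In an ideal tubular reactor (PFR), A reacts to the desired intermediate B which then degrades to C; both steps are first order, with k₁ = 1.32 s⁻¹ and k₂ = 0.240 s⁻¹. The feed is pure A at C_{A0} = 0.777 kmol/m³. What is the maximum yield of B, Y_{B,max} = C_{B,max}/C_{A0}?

At the optimum, C_{B,max}/C_{A0} = (k₁/k₂)^[k₂/(k₂−k₁)].
= (1.32/0.240)^(0.240/(0.240−1.32)) = (5.500)^(-0.2222) = 0.6847.

0.685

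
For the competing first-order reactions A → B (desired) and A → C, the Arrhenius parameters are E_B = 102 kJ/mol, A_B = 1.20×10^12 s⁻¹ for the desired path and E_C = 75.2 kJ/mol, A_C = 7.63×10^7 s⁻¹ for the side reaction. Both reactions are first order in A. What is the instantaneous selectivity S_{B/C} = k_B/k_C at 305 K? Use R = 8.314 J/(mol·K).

0.404

Since both paths have the same order in A, the concentration cancels and S_{B/C} = k_B/k_C = (A_B/A_C)·exp[(E_C−E_B)/(RT)].
(E_C−E_B)/(RT) = (75.2−102)×10³/(8.314×305) = -26800/2536 = -10.57.
k_B/k_C = (1.20×10^12/7.63×10^7)·exp(-10.57) = 15727 × 2.571×10^-5 = 0.404.
Since E_B > E_C, raising the temperature improves selectivity toward B.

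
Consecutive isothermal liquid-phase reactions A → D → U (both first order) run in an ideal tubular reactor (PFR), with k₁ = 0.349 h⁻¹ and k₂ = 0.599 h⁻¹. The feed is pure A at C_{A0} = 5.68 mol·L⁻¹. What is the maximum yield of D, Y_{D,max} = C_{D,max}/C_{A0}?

0.274

At the optimum, C_{D,max}/C_{A0} = (k₁/k₂)^[k₂/(k₂−k₁)].
= (0.349/0.599)^(0.599/(0.599−0.349)) = (0.5826)^(2.396) = 0.2741.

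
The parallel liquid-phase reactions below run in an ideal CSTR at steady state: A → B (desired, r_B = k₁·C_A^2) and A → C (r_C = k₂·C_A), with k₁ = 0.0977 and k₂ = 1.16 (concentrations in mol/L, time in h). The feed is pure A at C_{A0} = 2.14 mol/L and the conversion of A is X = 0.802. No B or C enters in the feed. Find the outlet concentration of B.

Exit C_A = C_{A0}(1−X) = 2.14×0.198 = 0.4237 mol/L.
In a CSTR the entire volume is at exit conditions, so r_B = 0.0977×0.4237^2 = 0.01754 and r_C = 1.16×0.4237 = 0.4915.
Fraction of consumed A going to B: r_B/(r_B+r_C) = 0.03446.
C_B = 0.03446·C_{A0}·X = 0.03446×2.14×0.802 = 0.0591 mol/L.

0.0591 mol/L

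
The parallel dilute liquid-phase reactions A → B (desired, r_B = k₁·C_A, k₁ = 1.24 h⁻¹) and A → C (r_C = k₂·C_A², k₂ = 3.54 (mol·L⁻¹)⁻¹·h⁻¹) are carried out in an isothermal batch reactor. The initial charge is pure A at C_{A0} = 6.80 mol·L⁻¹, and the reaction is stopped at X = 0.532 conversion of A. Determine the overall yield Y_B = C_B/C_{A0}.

0.0363

C_A = C_{A0}(1−X) = 3.182 mol·L⁻¹.
Along a PFR/batch, dC_B/dC_A = −r_B/(r_B+r_C) = −k₁/(k₁+k₂·C_A).
Integrating from C_{A0} to C_A: C_B = (1.24/3.54)·ln[(1.24+3.54·6.80)/(1.24+3.54·3.18)] = 0.3503·ln(25.31/12.51) = 0.2470 mol·L⁻¹.
Y_B = C_B/C_{A0} = 0.2470/6.80 = 0.0363.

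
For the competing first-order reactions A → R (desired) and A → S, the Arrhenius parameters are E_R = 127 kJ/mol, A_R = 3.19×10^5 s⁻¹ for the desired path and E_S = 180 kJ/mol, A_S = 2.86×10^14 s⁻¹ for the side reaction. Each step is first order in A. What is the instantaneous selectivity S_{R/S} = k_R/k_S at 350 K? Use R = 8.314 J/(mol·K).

0.0907

k_R/k_S = (A_R/A_S)·exp[−(E_R−E_S)/(RT)] = (A_R/A_S)·exp[(E_S−E_R)/(RT)].
(E_S−E_R)/(RT) = (180−127)×10³/(8.314×350) = 53000/2910 = 18.21.
k_R/k_S = (3.19×10^5/2.86×10^14)·exp(18.21) = 1.115×10^-9 × 8.130×10^7 = 0.0907.
Since E_R < E_S, lowering the temperature improves selectivity toward R.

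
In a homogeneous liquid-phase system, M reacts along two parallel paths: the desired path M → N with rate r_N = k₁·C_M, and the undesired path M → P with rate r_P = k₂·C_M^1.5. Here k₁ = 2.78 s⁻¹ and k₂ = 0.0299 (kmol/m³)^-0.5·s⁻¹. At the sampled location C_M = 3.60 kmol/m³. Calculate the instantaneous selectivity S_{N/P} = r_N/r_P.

49.0

S_{N/P} = r_N/r_P = (k₁·C_M)/(k₂·C_M^1.5) = (k₁/k₂)·C_M^-0.5.
= (2.78×3.600) / (0.0299×3.600^1.5) = 10.01/0.2042 = 49.0.
The undesired path is higher order in M, so low C_M (CSTR or dilute feed) favours N.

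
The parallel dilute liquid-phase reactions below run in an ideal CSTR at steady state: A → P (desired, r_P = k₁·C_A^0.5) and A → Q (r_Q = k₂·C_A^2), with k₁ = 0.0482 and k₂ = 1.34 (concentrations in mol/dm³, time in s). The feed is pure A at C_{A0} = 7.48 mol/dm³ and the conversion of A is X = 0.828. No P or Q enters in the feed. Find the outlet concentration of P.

0.149 mol/dm³

Exit C_A = C_{A0}(1−X) = 7.48×0.172 = 1.287 mol/dm³.
Rates in a CSTR are evaluated at the outlet concentration: r_P = 0.0482×1.287^0.5 = 0.05467, r_Q = 1.34×1.287^2 = 2.218.
Fraction of consumed A going to P: r_P/(r_P+r_Q) = 0.02406.
C_P = 0.02406·C_{A0}·X = 0.02406×7.48×0.828 = 0.149 mol/dm³.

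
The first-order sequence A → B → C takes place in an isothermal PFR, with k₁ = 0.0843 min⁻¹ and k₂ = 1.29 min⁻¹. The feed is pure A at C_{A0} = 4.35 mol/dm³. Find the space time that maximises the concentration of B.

Setting dC_B/dτ = 0 gives τ_opt = ln(k₂/k₁)/(k₂−k₁).
= ln(1.29/0.0843)/(1.29−0.0843) = ln(15.30)/1.206 = 2.728/1.206 = 2.26 min.

2.26 min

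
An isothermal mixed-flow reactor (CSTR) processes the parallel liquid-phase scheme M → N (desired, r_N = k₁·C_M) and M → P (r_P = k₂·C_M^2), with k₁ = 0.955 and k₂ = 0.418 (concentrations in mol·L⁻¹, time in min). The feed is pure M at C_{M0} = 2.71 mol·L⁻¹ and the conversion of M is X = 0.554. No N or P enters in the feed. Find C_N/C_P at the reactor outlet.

Exit C_M = C_{M0}(1−X) = 2.71×0.446 = 1.209 mol·L⁻¹.
Rates in a CSTR are evaluated at the outlet concentration: r_N = 0.955×1.209 = 1.154, r_P = 0.418×1.209^2 = 0.6106.
Overall selectivity = C_N/C_P = r_Nτ/(r_Pτ) = r_N/r_P = 1.89.

1.89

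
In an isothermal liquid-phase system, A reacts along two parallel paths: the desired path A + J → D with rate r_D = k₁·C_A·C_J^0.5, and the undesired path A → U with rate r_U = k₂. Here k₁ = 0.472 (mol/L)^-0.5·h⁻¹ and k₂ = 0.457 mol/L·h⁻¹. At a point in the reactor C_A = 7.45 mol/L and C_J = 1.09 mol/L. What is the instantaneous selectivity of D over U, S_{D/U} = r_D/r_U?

S_{D/U} = r_D/r_U = (k₁·C_A·C_J^0.5)/(k₂) = (k₁/k₂)·C_A·C_J^0.5.
= (0.472×7.450×1.090^0.5) / (0.457) = 3.671/0.4570 = 8.03.

8.03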